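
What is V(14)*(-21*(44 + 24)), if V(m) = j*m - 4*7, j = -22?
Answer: 479808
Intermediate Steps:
V(m) = -28 - 22*m (V(m) = -22*m - 4*7 = -22*m - 28 = -28 - 22*m)
V(14)*(-21*(44 + 24)) = (-28 - 22*14)*(-21*(44 + 24)) = (-28 - 308)*(-21*68) = -336*(-1428) = 479808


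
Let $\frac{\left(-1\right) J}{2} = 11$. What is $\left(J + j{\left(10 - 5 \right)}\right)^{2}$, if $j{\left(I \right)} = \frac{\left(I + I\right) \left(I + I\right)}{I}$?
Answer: $4$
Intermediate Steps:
$J = -22$ ($J = \left(-2\right) 11 = -22$)
$j{\left(I \right)} = 4 I$ ($j{\left(I \right)} = \frac{2 I 2 I}{I} = \frac{4 I^{2}}{I} = 4 I$)
$\left(J + j{\left(10 - 5 \right)}\right)^{2} = \left(-22 + 4 \left(10 - 5\right)\right)^{2} = \left(-22 + 4 \cdot 5\right)^{2} = \left(-22 + 20\right)^{2} = \left(-2\right)^{2} = 4$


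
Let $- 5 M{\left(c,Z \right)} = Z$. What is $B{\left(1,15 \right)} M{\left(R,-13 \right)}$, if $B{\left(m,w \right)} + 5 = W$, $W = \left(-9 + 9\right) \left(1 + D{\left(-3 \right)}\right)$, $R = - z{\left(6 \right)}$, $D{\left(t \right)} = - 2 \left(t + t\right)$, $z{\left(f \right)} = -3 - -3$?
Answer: $-13$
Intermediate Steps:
$z{\left(f \right)} = 0$ ($z{\left(f \right)} = -3 + 3 = 0$)
$D{\left(t \right)} = - 4 t$ ($D{\left(t \right)} = - 2 \cdot 2 t = - 4 t$)
$R = 0$ ($R = \left(-1\right) 0 = 0$)
$W = 0$ ($W = \left(-9 + 9\right) \left(1 - -12\right) = 0 \left(1 + 12\right) = 0 \cdot 13 = 0$)
$B{\left(m,w \right)} = -5$ ($B{\left(m,w \right)} = -5 + 0 = -5$)
$M{\left(c,Z \right)} = - \frac{Z}{5}$
$B{\left(1,15 \right)} M{\left(R,-13 \right)} = - 5 \left(\left(- \frac{1}{5}\right) \left(-13\right)\right) = \left(-5\right) \frac{13}{5} = -13$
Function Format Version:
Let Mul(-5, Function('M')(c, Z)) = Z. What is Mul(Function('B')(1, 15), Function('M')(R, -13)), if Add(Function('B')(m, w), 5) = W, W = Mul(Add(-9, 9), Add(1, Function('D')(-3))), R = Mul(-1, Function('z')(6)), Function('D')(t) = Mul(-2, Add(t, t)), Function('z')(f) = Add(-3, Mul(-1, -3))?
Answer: -13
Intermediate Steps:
Function('z')(f) = 0 (Function('z')(f) = Add(-3, 3) = 0)
Function('D')(t) = Mul(-4, t) (Function('D')(t) = Mul(-2, Mul(2, t)) = Mul(-4, t))
R = 0 (R = Mul(-1, 0) = 0)
W = 0 (W = Mul(Add(-9, 9), Add(1, Mul(-4, -3))) = Mul(0, Add(1, 12)) = Mul(0, 13) = 0)
Function('B')(m, w) = -5 (Function('B')(m, w) = Add(-5, 0) = -5)
Function('M')(c, Z) = Mul(Rational(-1, 5), Z)
Mul(Function('B')(1, 15), Function('M')(R, -13)) = Mul(-5, Mul(Rational(-1, 5), -13)) = Mul(-5, Rational(13, 5)) = -13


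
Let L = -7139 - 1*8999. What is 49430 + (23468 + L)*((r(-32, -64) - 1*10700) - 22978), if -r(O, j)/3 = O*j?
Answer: -291845830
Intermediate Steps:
L = -16138 (L = -7139 - 8999 = -16138)
r(O, j) = -3*O*j
49430 + (23468 + L)*((r(-32, -64) - 1*10700) - 22978) = 49430 + (23468 - 16138)*((-3*(-32)*(-64) - 1*10700) - 22978) = 49430 + 7330*((-6144 - 10700) - 22978) = 49430 + 7330*(-16844 - 22978) = 49430 + 7330*(-39822) = 49430 - 291895260 = -291845830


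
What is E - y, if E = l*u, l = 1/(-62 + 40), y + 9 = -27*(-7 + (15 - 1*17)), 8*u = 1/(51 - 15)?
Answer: -1482625/6336 ≈ -234.00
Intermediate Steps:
u = 1/288 (u = 1/(8*(51 - 15)) = (1/8)/36 = (1/8)*(1/36) = 1/288 ≈ 0.0034722)
y = 234 (y = -9 - 27*(-7 + (15 - 1*17)) = -9 - 27*(-7 + (15 - 17)) = -9 - 27*(-7 - 2) = -9 - 27*(-9) = -9 + 243 = 234)
l = -1/22 (l = 1/(-22) = -1/22 ≈ -0.045455)
E = -1/6336 (E = -1/22*1/288 = -1/6336 ≈ -0.00015783)
E - y = -1/6336 - 1*234 = -1/6336 - 234 = -1482625/6336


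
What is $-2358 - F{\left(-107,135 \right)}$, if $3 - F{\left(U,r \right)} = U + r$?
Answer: $-2333$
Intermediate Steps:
$F{\left(U,r \right)} = 3 - U - r$ ($F{\left(U,r \right)} = 3 - \left(U + r\right) = 3 - U - r$)
$-2358 - F{\left(-107,135 \right)} = -2358 - \left(3 - -107 - 135\right) = -2358 - \left(3 + 107 - 135\right) = -2358 - -25 = -2358 + 25 = -2333$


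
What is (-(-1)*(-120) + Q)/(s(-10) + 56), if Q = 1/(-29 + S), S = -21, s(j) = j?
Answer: -6001/2300 ≈ -2.6091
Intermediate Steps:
Q = -1/50 (Q = 1/(-29 - 21) = 1/(-50) = -1/50 ≈ -0.020000)
(-(-1)*(-120) + Q)/(s(-10) + 56) = (-(-1)*(-120) - 1/50)/(-10 + 56) = (-1*120 - 1/50)/46 = (-120 - 1/50)*(1/46) = -6001/50*1/46 = -6001/2300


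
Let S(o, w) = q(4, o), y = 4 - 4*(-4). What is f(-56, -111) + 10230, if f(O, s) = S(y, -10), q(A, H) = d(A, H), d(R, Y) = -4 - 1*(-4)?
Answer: 10230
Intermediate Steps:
d(R, Y) = 0 (d(R, Y) = -4 + 4 = 0)
q(A, H) = 0
y = 20 (y = 4 + 16 = 20)
S(o, w) = 0
f(O, s) = 0
f(-56, -111) + 10230 = 0 + 10230 = 10230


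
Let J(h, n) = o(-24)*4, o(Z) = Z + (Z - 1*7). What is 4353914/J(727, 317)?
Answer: -2176957/110 ≈ -19791.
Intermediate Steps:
o(Z) = -7 + 2*Z (o(Z) = Z + (Z - 7) = Z + (-7 + Z) = -7 + 2*Z)
J(h, n) = -220 (J(h, n) = (-7 + 2*(-24))*4 = (-7 - 48)*4 = -55*4 = -220)
4353914/J(727, 317) = 4353914/(-220) = 4353914*(-1/220) = -2176957/110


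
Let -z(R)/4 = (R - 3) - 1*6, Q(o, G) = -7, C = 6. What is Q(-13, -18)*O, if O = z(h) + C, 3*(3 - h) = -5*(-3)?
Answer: -350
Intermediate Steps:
h = -2 (h = 3 - (-5)*(-3)/3 = 3 - ⅓*15 = 3 - 5 = -2)
z(R) = 36 - 4*R (z(R) = -4*((R - 3) - 1*6) = -4*((-3 + R) - 6) = -4*(-9 + R) = 36 - 4*R)
O = 50 (O = (36 - 4*(-2)) + 6 = (36 + 8) + 6 = 44 + 6 = 50)
Q(-13, -18)*O = -7*50 = -350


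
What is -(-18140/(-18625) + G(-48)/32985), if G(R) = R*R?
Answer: -2850044/2730425 ≈ -1.0438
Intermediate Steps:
G(R) = R²
-(-18140/(-18625) + G(-48)/32985) = -(-18140/(-18625) + (-48)²/32985) = -(-18140*(-1/18625) + 2304*(1/32985)) = -(3628/3725 + 256/3665) = -1*2850044/2730425 = -2850044/2730425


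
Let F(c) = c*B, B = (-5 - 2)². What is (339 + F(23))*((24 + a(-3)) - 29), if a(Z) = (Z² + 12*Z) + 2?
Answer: -43980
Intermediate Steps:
B = 49 (B = (-7)² = 49)
a(Z) = 2 + Z² + 12*Z
F(c) = 49*c (F(c) = c*49 = 49*c)
(339 + F(23))*((24 + a(-3)) - 29) = (339 + 49*23)*((24 + (2 + (-3)² + 12*(-3))) - 29) = (339 + 1127)*((24 + (2 + 9 - 36)) - 29) = 1466*((24 - 25) - 29) = 1466*(-1 - 29) = 1466*(-30) = -43980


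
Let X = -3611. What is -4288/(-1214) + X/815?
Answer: -444517/494705 ≈ -0.89855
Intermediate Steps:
-4288/(-1214) + X/815 = -4288/(-1214) - 3611/815 = -4288*(-1/1214) - 3611*1/815 = 2144/607 - 3611/815 = -444517/494705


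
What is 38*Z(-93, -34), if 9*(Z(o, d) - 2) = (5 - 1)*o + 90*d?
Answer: -43244/3 ≈ -14415.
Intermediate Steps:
Z(o, d) = 2 + 10*d + 4*o/9 (Z(o, d) = 2 + ((5 - 1)*o + 90*d)/9 = 2 + (4*o + 90*d)/9 = 2 + (10*d + 4*o/9) = 2 + 10*d + 4*o/9)
38*Z(-93, -34) = 38*(2 + 10*(-34) + (4/9)*(-93)) = 38*(2 - 340 - 124/3) = 38*(-1138/3) = -43244/3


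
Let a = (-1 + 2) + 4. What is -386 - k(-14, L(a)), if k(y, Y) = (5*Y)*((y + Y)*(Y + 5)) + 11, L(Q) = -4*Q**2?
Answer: 5414603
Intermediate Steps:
a = 5 (a = 1 + 4 = 5)
k(y, Y) = 11 + 5*Y*(5 + Y)*(Y + y) (k(y, Y) = (5*Y)*((Y + y)*(5 + Y)) + 11 = (5*Y)*((5 + Y)*(Y + y)) + 11 = 5*Y*(5 + Y)*(Y + y) + 11 = 11 + 5*Y*(5 + Y)*(Y + y))
-386 - k(-14, L(a)) = -386 - (11 + 5*(-4*5**2)**3 + 25*(-4*5**2)**2 + 5*(-14)*(-4*5**2)**2 + 25*(-4*5**2)*(-14)) = -386 - (11 + 5*(-4*25)**3 + 25*(-4*25)**2 + 5*(-14)*(-4*25)**2 + 25*(-4*25)*(-14)) = -386 - (11 + 5*(-100)**3 + 25*(-100)**2 + 5*(-14)*(-100)**2 + 25*(-100)*(-14)) = -386 - (11 + 5*(-1000000) + 25*10000 + 5*(-14)*10000 + 35000) = -386 - (11 - 5000000 + 250000 - 700000 + 35000) = -386 - 1*(-5414989) = -386 + 5414989 = 5414603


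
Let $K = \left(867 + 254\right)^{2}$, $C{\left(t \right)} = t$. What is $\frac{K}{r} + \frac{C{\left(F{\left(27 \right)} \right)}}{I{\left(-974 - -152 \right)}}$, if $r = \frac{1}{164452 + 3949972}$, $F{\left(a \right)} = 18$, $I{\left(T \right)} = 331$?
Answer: $\frac{1711387137518522}{331} \approx 5.1704 \cdot 10^{12}$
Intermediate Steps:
$r = \frac{1}{4114424} \approx 2.4305 \cdot 10^{-7}$
$K = 1256641$ ($K = 1121^{2} = 1256641$)
$\frac{K}{r} + \frac{C{\left(F{\left(27 \right)} \right)}}{I{\left(-974 - -152 \right)}} = 1256641 \frac{1}{\frac{1}{4114424}} + \frac{18}{331} = 1256641 \cdot 4114424 + 18 \cdot \frac{1}{331} = 5170353889784 + \frac{18}{331} = \frac{1711387137518522}{331}$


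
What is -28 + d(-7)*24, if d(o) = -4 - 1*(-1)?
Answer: -100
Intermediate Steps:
d(o) = -3 (d(o) = -4 + 1 = -3)
-28 + d(-7)*24 = -28 - 3*24 = -28 - 72 = -100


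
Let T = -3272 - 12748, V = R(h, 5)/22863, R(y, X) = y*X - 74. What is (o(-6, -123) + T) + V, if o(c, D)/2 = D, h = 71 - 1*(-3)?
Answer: -371889262/22863 ≈ -16266.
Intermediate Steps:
h = 74 (h = 71 + 3 = 74)
R(y, X) = -74 + X*y (R(y, X) = X*y - 74 = -74 + X*y)
o(c, D) = 2*D
V = 296/22863 (V = (-74 + 5*74)/22863 = (-74 + 370)*(1/22863) = 296*(1/22863) = 296/22863 ≈ 0.012947)
T = -16020
(o(-6, -123) + T) + V = (2*(-123) - 16020) + 296/22863 = (-246 - 16020) + 296/22863 = -16266 + 296/22863 = -371889262/22863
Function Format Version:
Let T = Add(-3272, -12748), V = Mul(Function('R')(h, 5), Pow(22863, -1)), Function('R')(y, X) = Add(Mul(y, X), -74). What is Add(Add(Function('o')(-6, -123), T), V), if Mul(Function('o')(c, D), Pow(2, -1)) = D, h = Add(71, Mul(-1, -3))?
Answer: Rational(-371889262, 22863) ≈ -16266.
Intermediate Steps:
h = 74 (h = Add(71, 3) = 74)
Function('R')(y, X) = Add(-74, Mul(X, y)) (Function('R')(y, X) = Add(Mul(X, y), -74) = Add(-74, Mul(X, y)))
Function('o')(c, D) = Mul(2, D)
V = Rational(296, 22863) (V = Mul(Add(-74, Mul(5, 74)), Pow(22863, -1)) = Mul(Add(-74, 370), Rational(1, 22863)) = Mul(296, Rational(1, 22863)) = Rational(296, 22863) ≈ 0.012947)
T = -16020
Add(Add(Function('o')(-6, -123), T), V) = Add(Add(Mul(2, -123), -16020), Rational(296, 22863)) = Add(Add(-246, -16020), Rational(296, 22863)) = Add(-16266, Rational(296, 22863)) = Rational(-371889262, 22863)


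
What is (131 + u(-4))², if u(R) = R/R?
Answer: 17424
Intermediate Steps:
u(R) = 1
(131 + u(-4))² = (131 + 1)² = 132² = 17424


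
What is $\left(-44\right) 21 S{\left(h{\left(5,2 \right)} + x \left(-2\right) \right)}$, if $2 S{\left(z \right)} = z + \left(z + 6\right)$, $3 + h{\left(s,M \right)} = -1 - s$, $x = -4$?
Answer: $-1848$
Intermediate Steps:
$h{\left(s,M \right)} = -4 - s$ ($h{\left(s,M \right)} = -3 - \left(1 + s\right) = -4 - s$)
$S{\left(z \right)} = 3 + z$ ($S{\left(z \right)} = \frac{z + \left(z + 6\right)}{2} = \frac{z + \left(6 + z\right)}{2} = \frac{6 + 2 z}{2} = 3 + z$)
$\left(-44\right) 21 S{\left(h{\left(5,2 \right)} + x \left(-2\right) \right)} = \left(-44\right) 21 \left(3 - 1\right) = - 924 \left(3 + \left(\left(-4 - 5\right) + 8\right)\right) = - 924 \left(3 + \left(-9 + 8\right)\right) = - 924 \left(3 - 1\right) = \left(-924\right) 2 = -1848$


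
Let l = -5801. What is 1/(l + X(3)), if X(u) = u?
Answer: -1/5798 ≈ -0.00017247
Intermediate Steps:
1/(l + X(3)) = 1/(-5801 + 3) = 1/(-5798) = -1/5798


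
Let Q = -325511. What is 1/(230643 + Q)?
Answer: -1/94868 ≈ -1.0541e-5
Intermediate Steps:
1/(230643 + Q) = 1/(230643 - 325511) = 1/(-94868) = -1/94868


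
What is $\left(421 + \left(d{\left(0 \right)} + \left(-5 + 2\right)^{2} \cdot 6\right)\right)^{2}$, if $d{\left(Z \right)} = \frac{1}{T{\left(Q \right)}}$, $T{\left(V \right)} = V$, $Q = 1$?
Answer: $226576$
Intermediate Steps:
$d{\left(Z \right)} = 1$ ($d{\left(Z \right)} = 1^{-1} = 1$)
$\left(421 + \left(d{\left(0 \right)} + \left(-5 + 2\right)^{2} \cdot 6\right)\right)^{2} = \left(421 + \left(1 + \left(-5 + 2\right)^{2} \cdot 6\right)\right)^{2} = \left(421 + \left(1 + \left(-3\right)^{2} \cdot 6\right)\right)^{2} = \left(421 + \left(1 + 9 \cdot 6\right)\right)^{2} = \left(421 + \left(1 + 54\right)\right)^{2} = \left(421 + 55\right)^{2} = 476^{2} = 226576$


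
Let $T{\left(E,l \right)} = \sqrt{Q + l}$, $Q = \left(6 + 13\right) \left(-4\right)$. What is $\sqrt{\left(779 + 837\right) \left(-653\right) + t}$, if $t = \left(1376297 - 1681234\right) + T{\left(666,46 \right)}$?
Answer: $\sqrt{-1360185 + i \sqrt{30}} \approx 0.002 + 1166.3 i$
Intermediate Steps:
$Q = -76$ ($Q = 19 \left(-4\right) = -76$)
$T{\left(E,l \right)} = \sqrt{-76 + l}$
$t = -304937 + i \sqrt{30}$ ($t = \left(1376297 - 1681234\right) + \sqrt{-76 + 46} = -304937 + \sqrt{-30} = -304937 + i \sqrt{30} \approx -3.0494 \cdot 10^{5} + 5.4772 i$)
$\sqrt{\left(779 + 837\right) \left(-653\right) + t} = \sqrt{\left(779 + 837\right) \left(-653\right) - \left(304937 - i \sqrt{30}\right)} = \sqrt{1616 \left(-653\right) - \left(304937 - i \sqrt{30}\right)} = \sqrt{-1055248 - \left(304937 - i \sqrt{30}\right)} = \sqrt{-1360185 + i \sqrt{30}}$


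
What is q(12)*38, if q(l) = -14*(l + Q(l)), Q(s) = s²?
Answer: -82992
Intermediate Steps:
q(l) = -14*l - 14*l² (q(l) = -14*(l + l²) = -14*l - 14*l²)
q(12)*38 = (14*12*(-1 - 1*12))*38 = (14*12*(-1 - 12))*38 = (14*12*(-13))*38 = -2184*38 = -82992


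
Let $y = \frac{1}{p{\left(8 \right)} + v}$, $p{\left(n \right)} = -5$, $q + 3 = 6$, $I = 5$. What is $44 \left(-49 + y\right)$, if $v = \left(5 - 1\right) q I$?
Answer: $- \frac{10776}{5} \approx -2155.2$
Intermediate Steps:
$q = 3$ ($q = -3 + 6 = 3$)
$v = 60$ ($v = \left(5 - 1\right) 3 \cdot 5 = 4 \cdot 3 \cdot 5 = 12 \cdot 5 = 60$)
$y = \frac{1}{55}$ ($y = \frac{1}{-5 + 60} = \frac{1}{55} \approx 0.018182$)
$44 \left(-49 + y\right) = 44 \left(-49 + \frac{1}{55}\right) = 44 \left(- \frac{2694}{55}\right) = - \frac{10776}{5}$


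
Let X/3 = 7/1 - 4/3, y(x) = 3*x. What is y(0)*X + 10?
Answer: 10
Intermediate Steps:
X = 17 (X = 3*(7/1 - 4/3) = 3*(7*1 - 4*⅓) = 3*(7 - 4/3) = 3*(17/3) = 17)
y(0)*X + 10 = (3*0)*17 + 10 = 0*17 + 10 = 0 + 10 = 10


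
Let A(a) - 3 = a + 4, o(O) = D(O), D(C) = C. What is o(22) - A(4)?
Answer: 11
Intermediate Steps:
o(O) = O
A(a) = 7 + a (A(a) = 3 + (a + 4) = 3 + (4 + a) = 7 + a)
o(22) - A(4) = 22 - (7 + 4) = 22 - 1*11 = 22 - 11 = 11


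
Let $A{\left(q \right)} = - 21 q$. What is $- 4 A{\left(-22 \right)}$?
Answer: $-1848$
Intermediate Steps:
$- 4 A{\left(-22 \right)} = - 4 \left(\left(-21\right) \left(-22\right)\right) = \left(-4\right) 462 = -1848$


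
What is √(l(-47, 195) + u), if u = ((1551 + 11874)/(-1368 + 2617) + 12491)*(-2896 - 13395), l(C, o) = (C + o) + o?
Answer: I*√317718607407613/1249 ≈ 14271.0*I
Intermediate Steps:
l(C, o) = C + 2*o
u = -254378817044/1249 (u = (13425/1249 + 12491)*(-16291) = (15614684/1249)*(-16291) = -254378817044/1249 ≈ -2.0367e+8)
√(l(-47, 195) + u) = √((-47 + 2*195) - 254378817044/1249) = √((-47 + 390) - 254378817044/1249) = √(343 - 254378817044/1249) = √(-254378388637/1249) = I*√317718607407613/1249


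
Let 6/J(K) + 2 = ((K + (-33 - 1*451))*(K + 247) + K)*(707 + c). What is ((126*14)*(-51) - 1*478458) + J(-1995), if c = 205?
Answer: -1122674052951879/1975071431 ≈ -5.6842e+5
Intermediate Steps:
J(K) = 6/(-2 + 912*K + 912*(-484 + K)*(247 + K)) (J(K) = 6/(-2 + ((K + (-33 - 1*451))*(K + 247) + K)*(707 + 205)) = 6/(-2 + ((K + (-33 - 451))*(247 + K) + K)*912) = 6/(-2 + ((K - 484)*(247 + K) + K)*912) = 6/(-2 + ((-484 + K)*(247 + K) + K)*912) = 6/(-2 + (K + (-484 + K)*(247 + K))*912) = 6/(-2 + (912*K + 912*(-484 + K)*(247 + K))) = 6/(-2 + 912*K + 912*(-484 + K)*(247 + K)))
((126*14)*(-51) - 1*478458) + J(-1995) = ((126*14)*(-51) - 1*478458) + 3/(-54513889 - 107616*(-1995) + 456*(-1995)**2) = (1764*(-51) - 478458) + 3/(-54513889 + 214693920 + 456*3980025) = (-89964 - 478458) + 3/(-54513889 + 214693920 + 1814891400) = -568422 + 3/1975071431 = -1122674052951879/1975071431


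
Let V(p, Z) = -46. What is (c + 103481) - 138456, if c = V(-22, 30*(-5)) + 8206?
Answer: -26815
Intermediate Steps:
c = 8160 (c = -46 + 8206 = 8160)
(c + 103481) - 138456 = (8160 + 103481) - 138456 = 111641 - 138456 = -26815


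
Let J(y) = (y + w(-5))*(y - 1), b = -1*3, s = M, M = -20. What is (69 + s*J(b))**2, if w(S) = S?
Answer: 326041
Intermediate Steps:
s = -20
b = -3
J(y) = (-1 + y)*(-5 + y) (J(y) = (y - 5)*(y - 1) = (-5 + y)*(-1 + y) = (-1 + y)*(-5 + y))
(69 + s*J(b))**2 = (69 - 20*(5 + (-3)**2 - 6*(-3)))**2 = (69 - 20*(5 + 9 + 18))**2 = (69 - 20*32)**2 = (69 - 640)**2 = (-571)**2 = 326041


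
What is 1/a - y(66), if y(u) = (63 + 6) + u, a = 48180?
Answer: -6504299/48180 ≈ -135.00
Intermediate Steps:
y(u) = 69 + u
1/a - y(66) = 1/48180 - (69 + 66) = 1/48180 - 1*135 = 1/48180 - 135 = -6504299/48180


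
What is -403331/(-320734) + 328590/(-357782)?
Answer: 19457293391/57376425994 ≈ 0.33912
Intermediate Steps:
-403331/(-320734) + 328590/(-357782) = -403331*(-1/320734) + 328590*(-1/357782) = 403331/320734 - 164295/178891 = 19457293391/57376425994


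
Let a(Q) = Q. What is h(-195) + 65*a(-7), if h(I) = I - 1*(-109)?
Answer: -541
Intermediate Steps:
h(I) = 109 + I (h(I) = I + 109 = 109 + I)
h(-195) + 65*a(-7) = (109 - 195) + 65*(-7) = -86 - 455 = -541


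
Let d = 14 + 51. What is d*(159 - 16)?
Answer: 9295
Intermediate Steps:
d = 65
d*(159 - 16) = 65*(159 - 16) = 65*143 = 9295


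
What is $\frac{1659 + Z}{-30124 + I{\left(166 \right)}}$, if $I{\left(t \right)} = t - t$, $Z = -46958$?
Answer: $\frac{45299}{30124} \approx 1.5038$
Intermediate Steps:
$I{\left(t \right)} = 0$
$\frac{1659 + Z}{-30124 + I{\left(166 \right)}} = \frac{1659 - 46958}{-30124 + 0} = - \frac{45299}{-30124} = \left(-45299\right) \left(- \frac{1}{30124}\right) = \frac{45299}{30124}$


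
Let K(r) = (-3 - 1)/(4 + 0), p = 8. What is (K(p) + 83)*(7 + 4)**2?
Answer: 9922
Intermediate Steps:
K(r) = -1 (K(r) = -4/4 = -4*1/4 = -1)
(K(p) + 83)*(7 + 4)**2 = (-1 + 83)*(7 + 4)**2 = 82*11**2 = 82*121 = 9922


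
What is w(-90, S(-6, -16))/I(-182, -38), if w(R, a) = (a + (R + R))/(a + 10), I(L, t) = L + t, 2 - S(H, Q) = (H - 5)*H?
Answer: -61/2970 ≈ -0.020539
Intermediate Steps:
S(H, Q) = 2 - H*(-5 + H) (S(H, Q) = 2 - (H - 5)*H = 2 - (-5 + H)*H = 2 - H*(-5 + H))
w(R, a) = (a + 2*R)/(10 + a)
w(-90, S(-6, -16))/I(-182, -38) = (((2 - 1*(-6)² + 5*(-6)) + 2*(-90))/(10 + (2 - 1*(-6)² + 5*(-6))))/(-182 - 38) = (((2 - 1*36 - 30) - 180)/(10 + (2 - 1*36 - 30)))/(-220) = (((2 - 36 - 30) - 180)/(10 + (2 - 36 - 30)))*(-1/220) = ((-64 - 180)/(10 - 64))*(-1/220) = (-244/(-54))*(-1/220) = -1/54*(-244)*(-1/220) = (122/27)*(-1/220) = -61/2970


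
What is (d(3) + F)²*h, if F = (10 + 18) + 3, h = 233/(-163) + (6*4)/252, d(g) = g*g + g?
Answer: -8444383/3423 ≈ -2467.0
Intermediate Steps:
d(g) = g + g² (d(g) = g² + g = g + g²)
h = -4567/3423 (h = 233*(-1/163) + 24*(1/252) = -233/163 + 2/21 = -4567/3423 ≈ -1.3342)
F = 31 (F = 28 + 3 = 31)
(d(3) + F)²*h = (3*(1 + 3) + 31)²*(-4567/3423) = (3*4 + 31)²*(-4567/3423) = (12 + 31)²*(-4567/3423) = 43²*(-4567/3423) = 1849*(-4567/3423) = -8444383/3423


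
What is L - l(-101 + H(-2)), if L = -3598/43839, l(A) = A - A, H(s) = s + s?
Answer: -3598/43839 ≈ -0.082073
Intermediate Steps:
H(s) = 2*s
l(A) = 0
L = -3598/43839 (L = -3598*1/43839 = -3598/43839 ≈ -0.082073)
L - l(-101 + H(-2)) = -3598/43839 - 1*0 = -3598/43839 + 0 = -3598/43839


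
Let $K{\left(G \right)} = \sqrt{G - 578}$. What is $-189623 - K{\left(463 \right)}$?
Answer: $-189623 - i \sqrt{115} \approx -1.8962 \cdot 10^{5} - 10.724 i$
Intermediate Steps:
$K{\left(G \right)} = \sqrt{-578 + G}$
$-189623 - K{\left(463 \right)} = -189623 - \sqrt{-578 + 463} = -189623 - \sqrt{-115} = -189623 - i \sqrt{115}$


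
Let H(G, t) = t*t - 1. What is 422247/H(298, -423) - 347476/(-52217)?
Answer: 84221657327/9343083376 ≈ 9.0143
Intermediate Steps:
H(G, t) = -1 + t² (H(G, t) = t² - 1 = -1 + t²)
422247/H(298, -423) - 347476/(-52217) = 422247/(-1 + (-423)²) - 347476/(-52217) = 422247/(-1 + 178929) - 347476*(-1/52217) = 422247/178928 + 347476/52217 = 84221657327/9343083376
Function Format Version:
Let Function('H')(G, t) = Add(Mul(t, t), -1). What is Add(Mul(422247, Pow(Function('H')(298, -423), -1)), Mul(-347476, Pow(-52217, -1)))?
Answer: Rational(84221657327, 9343083376) ≈ 9.0143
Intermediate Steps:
Function('H')(G, t) = Add(-1, Pow(t, 2)) (Function('H')(G, t) = Add(Pow(t, 2), -1) = Add(-1, Pow(t, 2)))
Add(Mul(422247, Pow(Function('H')(298, -423), -1)), Mul(-347476, Pow(-52217, -1))) = Add(Mul(422247, Pow(Add(-1, Pow(-423, 2)), -1)), Mul(-347476, Pow(-52217, -1))) = Add(Mul(422247, Pow(Add(-1, 178929), -1)), Mul(-347476, Rational(-1, 52217))) = Add(Mul(422247, Pow(178928, -1)), Rational(347476, 52217)) = Add(Mul(422247, Rational(1, 178928)), Rational(347476, 52217)) = Add(Rational(422247, 178928), Rational(347476, 52217)) = Rational(84221657327, 9343083376)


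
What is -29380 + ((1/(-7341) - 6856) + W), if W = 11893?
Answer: -178701964/7341 ≈ -24343.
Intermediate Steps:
-29380 + ((1/(-7341) - 6856) + W) = -29380 + ((1/(-7341) - 6856) + 11893) = -29380 + ((-1/7341 - 6856) + 11893) = -29380 + (-50329897/7341 + 11893) = -29380 + 36976616/7341 = -178701964/7341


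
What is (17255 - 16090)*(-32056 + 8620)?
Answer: -27302940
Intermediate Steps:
(17255 - 16090)*(-32056 + 8620) = 1165*(-23436) = -27302940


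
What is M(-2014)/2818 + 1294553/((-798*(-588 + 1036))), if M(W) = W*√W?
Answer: -1294553/357504 - 1007*I*√2014/1409 ≈ -3.6211 - 32.074*I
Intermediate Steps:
M(W) = W^(3/2)
M(-2014)/2818 + 1294553/((-798*(-588 + 1036))) = (-2014)^(3/2)/2818 + 1294553/((-798*(-588 + 1036))) = -2014*I*√2014*(1/2818) + 1294553/((-798*448)) = -1007*I*√2014/1409 + 1294553/(-357504) = -1007*I*√2014/1409 + 1294553*(-1/357504) = -1007*I*√2014/1409 - 1294553/357504 = -1294553/357504 - 1007*I*√2014/1409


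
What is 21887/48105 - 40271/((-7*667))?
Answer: 291346694/32086035 ≈ 9.0802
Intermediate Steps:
21887/48105 - 40271/((-7*667)) = 21887*(1/48105) - 40271/(-4669) = 21887/48105 - 40271*(-1/4669) = 21887/48105 + 5753/667 = 291346694/32086035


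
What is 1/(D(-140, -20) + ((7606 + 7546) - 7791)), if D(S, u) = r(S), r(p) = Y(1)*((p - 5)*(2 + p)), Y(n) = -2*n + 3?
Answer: 1/27371 ≈ 3.6535e-5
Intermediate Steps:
Y(n) = 3 - 2*n
r(p) = (-5 + p)*(2 + p) (r(p) = (3 - 2*1)*((p - 5)*(2 + p)) = (3 - 2)*((-5 + p)*(2 + p)) = 1*((-5 + p)*(2 + p)) = (-5 + p)*(2 + p))
D(S, u) = -10 + S² - 3*S
1/(D(-140, -20) + ((7606 + 7546) - 7791)) = 1/((-10 + (-140)² - 3*(-140)) + ((7606 + 7546) - 7791)) = 1/((-10 + 19600 + 420) + (15152 - 7791)) = 1/(20010 + 7361) = 1/27371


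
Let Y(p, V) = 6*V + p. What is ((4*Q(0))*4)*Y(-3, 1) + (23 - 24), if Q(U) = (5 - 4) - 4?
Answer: -145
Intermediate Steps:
Q(U) = -3 (Q(U) = 1 - 4 = -3)
Y(p, V) = p + 6*V
((4*Q(0))*4)*Y(-3, 1) + (23 - 24) = ((4*(-3))*4)*(-3 + 6*1) + (23 - 24) = (-12*4)*(-3 + 6) - 1 = -48*3 - 1 = -144 - 1 = -145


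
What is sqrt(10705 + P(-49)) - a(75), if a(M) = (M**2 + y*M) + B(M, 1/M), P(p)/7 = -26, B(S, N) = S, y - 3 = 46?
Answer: -9375 + sqrt(10523) ≈ -9272.4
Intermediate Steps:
y = 49 (y = 3 + 46 = 49)
P(p) = -182 (P(p) = 7*(-26) = -182)
a(M) = M**2 + 50*M (a(M) = (M**2 + 49*M) + M = M**2 + 50*M)
sqrt(10705 + P(-49)) - a(75) = sqrt(10705 - 182) - 75*(50 + 75) = sqrt(10523) - 75*125 = sqrt(10523) - 1*9375 = sqrt(10523) - 9375 = -9375 + sqrt(10523)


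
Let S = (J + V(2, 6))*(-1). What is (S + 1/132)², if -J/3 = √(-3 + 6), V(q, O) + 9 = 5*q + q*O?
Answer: 3411673/17424 - 1715*√3/22 ≈ 60.782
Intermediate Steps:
V(q, O) = -9 + 5*q + O*q (V(q, O) = -9 + (5*q + q*O) = -9 + (5*q + O*q) = -9 + 5*q + O*q)
J = -3*√3 (J = -3*√(-3 + 6) = -3*√3 ≈ -5.1962)
S = -13 + 3*√3 (S = (-3*√3 + (-9 + 5*2 + 6*2))*(-1) = (-3*√3 + (-9 + 10 + 12))*(-1) = (-3*√3 + 13)*(-1) = (13 - 3*√3)*(-1) = -13 + 3*√3 ≈ -7.8038)
(S + 1/132)² = ((-13 + 3*√3) + 1/132)² = (-1715/132 + 3*√3)²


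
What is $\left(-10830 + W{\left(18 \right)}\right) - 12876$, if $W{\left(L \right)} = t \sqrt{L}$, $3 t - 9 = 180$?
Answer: $-23706 + 189 \sqrt{2} \approx -23439.0$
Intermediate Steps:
$t = 63$ ($t = 3 + \frac{1}{3} \cdot 180 = 3 + 60 = 63$)
$W{\left(L \right)} = 63 \sqrt{L}$
$\left(-10830 + W{\left(18 \right)}\right) - 12876 = \left(-10830 + 63 \sqrt{18}\right) - 12876 = \left(-10830 + 63 \cdot 3 \sqrt{2}\right) - 12876 = \left(-10830 + 189 \sqrt{2}\right) - 12876 = -23706 + 189 \sqrt{2}$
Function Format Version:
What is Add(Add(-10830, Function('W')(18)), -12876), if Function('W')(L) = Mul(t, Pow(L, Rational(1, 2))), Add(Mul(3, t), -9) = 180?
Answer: Add(-23706, Mul(189, Pow(2, Rational(1, 2)))) ≈ -23439.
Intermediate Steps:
t = 63 (t = Add(3, Mul(Rational(1, 3), 180)) = Add(3, 60) = 63)
Function('W')(L) = Mul(63, Pow(L, Rational(1, 2)))
Add(Add(-10830, Function('W')(18)), -12876) = Add(Add(-10830, Mul(63, Pow(18, Rational(1, 2)))), -12876) = Add(Add(-10830, Mul(63, Mul(3, Pow(2, Rational(1, 2))))), -12876) = Add(Add(-10830, Mul(189, Pow(2, Rational(1, 2)))), -12876) = Add(-23706, Mul(189, Pow(2, Rational(1, 2))))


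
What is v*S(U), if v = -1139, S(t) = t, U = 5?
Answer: -5695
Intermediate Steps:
v*S(U) = -1139*5 = -5695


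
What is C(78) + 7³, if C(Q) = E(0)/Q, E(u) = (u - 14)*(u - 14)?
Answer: 13475/39 ≈ 345.51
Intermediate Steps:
E(u) = (-14 + u)² (E(u) = (-14 + u)*(-14 + u) = (-14 + u)²)
C(Q) = 196/Q (C(Q) = (-14 + 0)²/Q = (-14)²/Q = 196/Q)
C(78) + 7³ = 196/78 + 7³ = 196*(1/78) + 343 = 98/39 + 343 = 13475/39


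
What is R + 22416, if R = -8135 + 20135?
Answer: 34416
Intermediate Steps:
R = 12000
R + 22416 = 12000 + 22416 = 34416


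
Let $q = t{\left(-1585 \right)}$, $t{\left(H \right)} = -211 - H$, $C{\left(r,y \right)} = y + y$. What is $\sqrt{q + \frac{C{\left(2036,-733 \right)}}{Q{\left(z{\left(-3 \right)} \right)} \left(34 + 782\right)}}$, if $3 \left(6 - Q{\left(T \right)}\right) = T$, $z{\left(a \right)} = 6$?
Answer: $\frac{\sqrt{228646770}}{408} \approx 37.061$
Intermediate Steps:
$C{\left(r,y \right)} = 2 y$
$Q{\left(T \right)} = 6 - \frac{T}{3}$
$q = 1374$ ($q = -211 - -1585 = -211 + 1585 = 1374$)
$\sqrt{q + \frac{C{\left(2036,-733 \right)}}{Q{\left(z{\left(-3 \right)} \right)} \left(34 + 782\right)}} = \sqrt{1374 + \frac{2 \left(-733\right)}{\left(6 - 2\right) \left(34 + 782\right)}} = \sqrt{1374 - \frac{1466}{\left(6 - 2\right) 816}} = \sqrt{1374 - \frac{1466}{4 \cdot 816}} = \sqrt{1374 - \frac{1466}{3264}} = \sqrt{1374 - \frac{733}{1632}} = \sqrt{\frac{2241635}{1632}} = \frac{\sqrt{228646770}}{408}$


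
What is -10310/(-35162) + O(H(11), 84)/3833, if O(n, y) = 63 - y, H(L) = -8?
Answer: 19389914/67387973 ≈ 0.28774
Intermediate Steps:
-10310/(-35162) + O(H(11), 84)/3833 = -10310/(-35162) + (63 - 1*84)/3833 = -10310*(-1/35162) + (63 - 84)*(1/3833) = 5155/17581 - 21*1/3833 = 5155/17581 - 21/3833 = 19389914/67387973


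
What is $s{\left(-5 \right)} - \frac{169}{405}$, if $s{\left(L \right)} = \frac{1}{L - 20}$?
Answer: $- \frac{926}{2025} \approx -0.45728$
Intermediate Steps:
$s{\left(L \right)} = \frac{1}{-20 + L}$
$s{\left(-5 \right)} - \frac{169}{405} = \frac{1}{-20 - 5} - \frac{169}{405} = \frac{1}{-25} - \frac{169}{405} = - \frac{1}{25} - \frac{169}{405} = - \frac{926}{2025}$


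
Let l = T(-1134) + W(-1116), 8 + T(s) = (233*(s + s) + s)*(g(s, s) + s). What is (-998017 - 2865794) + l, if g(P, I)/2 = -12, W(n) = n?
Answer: 609386389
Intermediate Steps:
g(P, I) = -24 (g(P, I) = 2*(-12) = -24)
T(s) = -8 + 467*s*(-24 + s) (T(s) = -8 + (233*(s + s) + s)*(-24 + s) = -8 + (233*(2*s) + s)*(-24 + s) = -8 + (466*s + s)*(-24 + s) = -8 + (467*s)*(-24 + s) = -8 + 467*s*(-24 + s))
l = 613250200 (l = (-8 - 11208*(-1134) + 467*(-1134)²) - 1116 = (-8 + 12709872 + 467*1285956) - 1116 = (-8 + 12709872 + 600541452) - 1116 = 613251316 - 1116 = 613250200)
(-998017 - 2865794) + l = (-998017 - 2865794) + 613250200 = -3863811 + 613250200 = 609386389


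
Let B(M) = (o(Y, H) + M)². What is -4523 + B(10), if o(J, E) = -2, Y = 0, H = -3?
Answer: -4459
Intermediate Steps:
B(M) = (-2 + M)²
-4523 + B(10) = -4523 + (-2 + 10)² = -4523 + 8² = -4523 + 64 = -4459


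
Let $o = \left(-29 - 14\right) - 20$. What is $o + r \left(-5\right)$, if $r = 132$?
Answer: $-723$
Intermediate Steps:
$o = -63$ ($o = -43 - 20 = -63$)
$o + r \left(-5\right) = -63 + 132 \left(-5\right) = -63 - 660 = -723$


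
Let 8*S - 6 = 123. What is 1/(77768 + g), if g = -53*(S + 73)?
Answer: 8/584355 ≈ 1.3690e-5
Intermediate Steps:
S = 129/8 (S = ¾ + (⅛)*123 = ¾ + 123/8 = 129/8 ≈ 16.125)
g = -37789/8 (g = -53*(129/8 + 73) = -53*713/8 = -37789/8 ≈ -4723.6)
1/(77768 + g) = 1/(77768 - 37789/8) = 1/(584355/8) = 8/584355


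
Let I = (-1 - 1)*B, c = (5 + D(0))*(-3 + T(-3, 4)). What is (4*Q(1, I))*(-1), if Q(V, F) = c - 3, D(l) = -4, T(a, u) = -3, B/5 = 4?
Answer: 36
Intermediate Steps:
B = 20 (B = 5*4 = 20)
c = -6 (c = (5 - 4)*(-3 - 3) = 1*(-6) = -6)
I = -40 (I = (-1 - 1)*20 = -2*20 = -40)
Q(V, F) = -9 (Q(V, F) = -6 - 3 = -9)
(4*Q(1, I))*(-1) = (4*(-9))*(-1) = -36*(-1) = 36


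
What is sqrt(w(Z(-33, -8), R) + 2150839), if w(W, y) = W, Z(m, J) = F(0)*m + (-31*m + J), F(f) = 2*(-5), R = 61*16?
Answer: 2*sqrt(538046) ≈ 1467.0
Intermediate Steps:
R = 976
F(f) = -10
Z(m, J) = J - 41*m (Z(m, J) = -10*m + (-31*m + J) = -10*m + (J - 31*m) = J - 41*m)
sqrt(w(Z(-33, -8), R) + 2150839) = sqrt((-8 - 41*(-33)) + 2150839) = sqrt((-8 + 1353) + 2150839) = sqrt(1345 + 2150839) = sqrt(2152184) = 2*sqrt(538046)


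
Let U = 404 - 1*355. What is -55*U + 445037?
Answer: 442342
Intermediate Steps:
U = 49 (U = 404 - 355 = 49)
-55*U + 445037 = -55*49 + 445037 = -2695 + 445037 = 442342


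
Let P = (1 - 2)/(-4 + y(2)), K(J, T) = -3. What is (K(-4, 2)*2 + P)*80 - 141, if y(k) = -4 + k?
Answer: -1823/3 ≈ -607.67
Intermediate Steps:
P = 1/6 (P = (1 - 2)/(-4 + (-4 + 2)) = -1/(-4 - 2) = -1/(-6) = -1*(-1/6) = 1/6 ≈ 0.16667)
(K(-4, 2)*2 + P)*80 - 141 = (-3*2 + 1/6)*80 - 141 = (-6 + 1/6)*80 - 141 = -35/6*80 - 141 = -1400/3 - 141 = -1823/3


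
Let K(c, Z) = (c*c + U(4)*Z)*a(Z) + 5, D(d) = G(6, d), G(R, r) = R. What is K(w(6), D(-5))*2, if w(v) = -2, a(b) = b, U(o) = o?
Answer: 346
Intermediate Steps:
D(d) = 6
K(c, Z) = 5 + Z*(c² + 4*Z) (K(c, Z) = (c*c + 4*Z)*Z + 5 = (c² + 4*Z)*Z + 5 = Z*(c² + 4*Z) + 5 = 5 + Z*(c² + 4*Z))
K(w(6), D(-5))*2 = (5 + 4*6² + 6*(-2)²)*2 = (5 + 4*36 + 6*4)*2 = (5 + 144 + 24)*2 = 173*2 = 346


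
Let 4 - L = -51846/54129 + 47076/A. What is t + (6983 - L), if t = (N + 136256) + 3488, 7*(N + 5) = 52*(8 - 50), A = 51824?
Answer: 34224602844323/233765108 ≈ 1.4641e+5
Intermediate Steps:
N = -317 (N = -5 + (52*(8 - 50))/7 = -5 + (52*(-42))/7 = -5 + (⅐)*(-2184) = -5 - 312 = -317)
L = 946617957/233765108 (L = 4 - (-51846/54129 + 47076/51824) = 4 - (-51846*1/54129 + 47076*(1/51824)) = 4 - (-17282/18043 + 11769/12956) = 4 - 1*(-11557525/233765108) = 4 + 11557525/233765108 = 946617957/233765108 ≈ 4.0494)
t = 139427 (t = (-317 + 136256) + 3488 = 135939 + 3488 = 139427)
t + (6983 - L) = 139427 + (6983 - 1*946617957/233765108) = 139427 + (6983 - 946617957/233765108) = 139427 + 1631435131207/233765108 = 34224602844323/233765108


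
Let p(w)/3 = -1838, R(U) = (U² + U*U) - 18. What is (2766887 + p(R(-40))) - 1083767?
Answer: 1677606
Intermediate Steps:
R(U) = -18 + 2*U² (R(U) = (U² + U²) - 18 = 2*U² - 18 = -18 + 2*U²)
p(w) = -5514 (p(w) = 3*(-1838) = -5514)
(2766887 + p(R(-40))) - 1083767 = (2766887 - 5514) - 1083767 = 2761373 - 1083767 = 1677606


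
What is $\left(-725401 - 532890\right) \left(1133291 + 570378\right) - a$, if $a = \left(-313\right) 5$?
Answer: $-2143711368114$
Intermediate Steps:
$a = -1565$
$\left(-725401 - 532890\right) \left(1133291 + 570378\right) - a = \left(-725401 - 532890\right) \left(1133291 + 570378\right) - -1565 = \left(-1258291\right) 1703669 + 1565 = -2143711369679 + 1565 = -2143711368114$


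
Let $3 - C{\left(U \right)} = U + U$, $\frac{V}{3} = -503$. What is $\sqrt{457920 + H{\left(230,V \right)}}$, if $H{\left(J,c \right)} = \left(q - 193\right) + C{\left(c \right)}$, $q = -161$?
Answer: $\sqrt{460587} \approx 678.67$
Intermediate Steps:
$V = -1509$ ($V = 3 \left(-503\right) = -1509$)
$C{\left(U \right)} = 3 - 2 U$ ($C{\left(U \right)} = 3 - \left(U + U\right) = 3 - 2 U$)
$H{\left(J,c \right)} = -351 - 2 c$ ($H{\left(J,c \right)} = \left(-161 - 193\right) - \left(-3 + 2 c\right) = -354 - \left(-3 + 2 c\right) = -351 - 2 c$)
$\sqrt{457920 + H{\left(230,V \right)}} = \sqrt{457920 - -2667} = \sqrt{457920 + \left(-351 + 3018\right)} = \sqrt{457920 + 2667} = \sqrt{460587}$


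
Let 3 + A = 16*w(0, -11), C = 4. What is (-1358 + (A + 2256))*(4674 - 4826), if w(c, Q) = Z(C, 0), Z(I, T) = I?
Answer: -145768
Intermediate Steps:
w(c, Q) = 4
A = 61 (A = -3 + 16*4 = -3 + 64 = 61)
(-1358 + (A + 2256))*(4674 - 4826) = (-1358 + (61 + 2256))*(4674 - 4826) = (-1358 + 2317)*(-152) = 959*(-152) = -145768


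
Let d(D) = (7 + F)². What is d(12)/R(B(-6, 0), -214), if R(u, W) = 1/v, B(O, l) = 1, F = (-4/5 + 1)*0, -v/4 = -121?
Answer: 23716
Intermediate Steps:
v = 484 (v = -4*(-121) = 484)
F = 0 (F = (-4*⅕ + 1)*0 = (-⅘ + 1)*0 = (⅕)*0 = 0)
R(u, W) = 1/484
d(D) = 49 (d(D) = (7 + 0)² = 7² = 49)
d(12)/R(B(-6, 0), -214) = 49/(1/484) = 49*484 = 23716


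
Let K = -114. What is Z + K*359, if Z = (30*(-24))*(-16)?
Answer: -29406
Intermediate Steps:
Z = 11520 (Z = -720*(-16) = 11520)
Z + K*359 = 11520 - 114*359 = 11520 - 40926 = -29406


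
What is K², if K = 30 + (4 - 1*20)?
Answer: 196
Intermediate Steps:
K = 14 (K = 30 + (4 - 20) = 30 - 16 = 14)
K² = 14² = 196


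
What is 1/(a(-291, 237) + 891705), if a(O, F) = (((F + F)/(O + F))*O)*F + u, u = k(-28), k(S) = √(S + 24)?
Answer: 748541/1120627257364 - I/1120627257364 ≈ 6.6797e-7 - 8.9236e-13*I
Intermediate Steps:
k(S) = √(24 + S)
u = 2*I (u = √(24 - 28) = √(-4) = 2*I ≈ 2.0*I)
a(O, F) = 2*I + 2*O*F²/(F + O) (a(O, F) = (((F + F)/(O + F))*O)*F + 2*I = (((2*F)/(F + O))*O)*F + 2*I = ((2*F/(F + O))*O)*F + 2*I = (2*F*O/(F + O))*F + 2*I = 2*O*F²/(F + O) + 2*I = 2*I + 2*O*F²/(F + O))
1/(a(-291, 237) + 891705) = 1/(2*(I*237 + I*(-291) - 291*237²)/(237 - 291) + 891705) = 1/(2*(237*I - 291*I - 291*56169)/(-54) + 891705) = 1/(2*(-1/54)*(237*I - 291*I - 16345179) + 891705) = 1/(2*(-1/54)*(-16345179 - 54*I) + 891705) = 1/((605377 + 2*I) + 891705) = 1/(1497082 + 2*I) = (1497082 - 2*I)/2241254514728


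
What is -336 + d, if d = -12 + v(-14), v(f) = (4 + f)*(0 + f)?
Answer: -208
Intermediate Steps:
v(f) = f*(4 + f) (v(f) = (4 + f)*f = f*(4 + f))
d = 128 (d = -12 - 14*(4 - 14) = -12 - 14*(-10) = -12 + 140 = 128)
-336 + d = -336 + 128 = -208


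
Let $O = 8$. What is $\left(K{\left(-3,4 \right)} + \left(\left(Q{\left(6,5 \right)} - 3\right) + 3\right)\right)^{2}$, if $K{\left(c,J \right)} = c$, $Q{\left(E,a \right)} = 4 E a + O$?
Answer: $15625$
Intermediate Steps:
$Q{\left(E,a \right)} = 8 + 4 E a$ ($Q{\left(E,a \right)} = 4 E a + 8 = 8 + 4 E a$)
$\left(K{\left(-3,4 \right)} + \left(\left(Q{\left(6,5 \right)} - 3\right) + 3\right)\right)^{2} = \left(-3 + \left(\left(\left(8 + 4 \cdot 6 \cdot 5\right) - 3\right) + 3\right)\right)^{2} = \left(-3 + \left(\left(\left(8 + 120\right) - 3\right) + 3\right)\right)^{2} = \left(-3 + \left(\left(128 - 3\right) + 3\right)\right)^{2} = \left(-3 + \left(125 + 3\right)\right)^{2} = \left(-3 + 128\right)^{2} = 125^{2} = 15625$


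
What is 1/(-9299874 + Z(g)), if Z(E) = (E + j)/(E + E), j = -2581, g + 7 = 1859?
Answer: -3704/34446734025 ≈ -1.0753e-7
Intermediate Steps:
g = 1852 (g = -7 + 1859 = 1852)
Z(E) = (-2581 + E)/(2*E) (Z(E) = (E - 2581)/(E + E) = (-2581 + E)/((2*E)) = (-2581 + E)*(1/(2*E)) = (-2581 + E)/(2*E))
1/(-9299874 + Z(g)) = 1/(-9299874 + (½)*(-2581 + 1852)/1852) = 1/(-9299874 + (½)*(1/1852)*(-729)) = 1/(-9299874 - 729/3704) = 1/(-34446734025/3704) = -3704/34446734025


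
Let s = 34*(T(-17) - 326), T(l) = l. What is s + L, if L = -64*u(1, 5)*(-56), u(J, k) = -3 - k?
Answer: -40334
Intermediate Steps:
L = -28672 (L = -64*(-3 - 1*5)*(-56) = -64*(-3 - 5)*(-56) = -64*(-8)*(-56) = 512*(-56) = -28672)
s = -11662 (s = 34*(-17 - 326) = 34*(-343) = -11662)
s + L = -11662 - 28672 = -40334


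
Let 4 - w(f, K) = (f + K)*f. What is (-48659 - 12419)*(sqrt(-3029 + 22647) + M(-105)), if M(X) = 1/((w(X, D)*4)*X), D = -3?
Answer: -30539/2380560 - 61078*sqrt(19618) ≈ -8.5548e+6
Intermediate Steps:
w(f, K) = 4 - f*(K + f) (w(f, K) = 4 - (f + K)*f = 4 - (K + f)*f = 4 - f*(K + f))
M(X) = 1/(X*(16 - 4*X**2 + 12*X)) (M(X) = 1/(((4 - X**2 - 1*(-3)*X)*4)*X) = 1/(((4 - X**2 + 3*X)*4)*X) = 1/((16 - 4*X**2 + 12*X)*X) = 1/(X*(16 - 4*X**2 + 12*X)))
(-48659 - 12419)*(sqrt(-3029 + 22647) + M(-105)) = (-48659 - 12419)*(sqrt(-3029 + 22647) + (1/4)/(-105*(4 - 1*(-105)**2 + 3*(-105)))) = -61078*(sqrt(19618) + (1/4)*(-1/105)/(4 - 1*11025 - 315)) = -61078*(sqrt(19618) + (1/4)*(-1/105)/(4 - 11025 - 315)) = -61078*(sqrt(19618) + (1/4)*(-1/105)/(-11336)) = -61078*(sqrt(19618) + (1/4)*(-1/105)*(-1/11336)) = -61078*(sqrt(19618) + 1/4761120) = -61078*(1/4761120 + sqrt(19618)) = -30539/2380560 - 61078*sqrt(19618)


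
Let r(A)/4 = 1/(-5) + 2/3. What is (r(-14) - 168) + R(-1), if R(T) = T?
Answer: -2507/15 ≈ -167.13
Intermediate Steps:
r(A) = 28/15 (r(A) = 4*(1/(-5) + 2/3) = 4*(1*(-1/5) + 2*(1/3)) = 4*(-1/5 + 2/3) = 4*(7/15) = 28/15)
(r(-14) - 168) + R(-1) = (28/15 - 168) - 1 = -2492/15 - 1 = -2507/15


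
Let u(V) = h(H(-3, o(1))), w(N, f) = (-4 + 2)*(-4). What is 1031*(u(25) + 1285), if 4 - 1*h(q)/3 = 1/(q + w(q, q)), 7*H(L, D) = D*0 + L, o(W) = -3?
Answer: 70850320/53 ≈ 1.3368e+6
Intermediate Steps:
w(N, f) = 8 (w(N, f) = -2*(-4) = 8)
H(L, D) = L/7 (H(L, D) = (D*0 + L)/7 = (0 + L)/7 = L/7)
h(q) = 12 - 3/(8 + q) (h(q) = 12 - 3/(q + 8) = 12 - 3/(8 + q))
u(V) = 615/53 (u(V) = 3*(31 + 4*((1/7)*(-3)))/(8 + (1/7)*(-3)) = 3*(31 + 4*(-3/7))/(8 - 3/7) = 3*(31 - 12/7)/(53/7) = 3*(7/53)*(205/7) = 615/53)
1031*(u(25) + 1285) = 1031*(615/53 + 1285) = 1031*(68720/53) = 70850320/53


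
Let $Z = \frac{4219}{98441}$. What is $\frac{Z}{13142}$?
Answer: $\frac{4219}{1293711622} \approx 3.2612 \cdot 10^{-6}$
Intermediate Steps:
$Z = \frac{4219}{98441}$ ($Z = 4219 \cdot \frac{1}{98441} = \frac{4219}{98441} \approx 0.042858$)
$\frac{Z}{13142} = \frac{4219}{98441 \cdot 13142} = \frac{4219}{98441} \cdot \frac{1}{13142} = \frac{4219}{1293711622}$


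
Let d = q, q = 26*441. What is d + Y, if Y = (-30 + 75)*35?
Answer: 13041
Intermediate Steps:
q = 11466
Y = 1575 (Y = 45*35 = 1575)
d = 11466
d + Y = 11466 + 1575 = 13041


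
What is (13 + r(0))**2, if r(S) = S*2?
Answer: 169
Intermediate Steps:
r(S) = 2*S
(13 + r(0))**2 = (13 + 2*0)**2 = (13 + 0)**2 = 13**2 = 169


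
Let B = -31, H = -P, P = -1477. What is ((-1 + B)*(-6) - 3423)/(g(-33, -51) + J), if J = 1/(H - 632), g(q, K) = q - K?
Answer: -2730195/15211 ≈ -179.49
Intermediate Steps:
H = 1477 (H = -1*(-1477) = 1477)
J = 1/845 (J = 1/(1477 - 632) = 1/845 ≈ 0.0011834)
((-1 + B)*(-6) - 3423)/(g(-33, -51) + J) = ((-1 - 31)*(-6) - 3423)/((-33 - 1*(-51)) + 1/845) = (-32*(-6) - 3423)/((-33 + 51) + 1/845) = (192 - 3423)/(18 + 1/845) = -3231/15211/845 = -3231*845/15211 = -2730195/15211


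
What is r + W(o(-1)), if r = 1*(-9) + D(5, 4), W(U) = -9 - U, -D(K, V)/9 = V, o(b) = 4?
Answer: -58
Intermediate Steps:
D(K, V) = -9*V
r = -45 (r = 1*(-9) - 9*4 = -9 - 36 = -45)
r + W(o(-1)) = -45 + (-9 - 1*4) = -45 + (-9 - 4) = -45 - 13 = -58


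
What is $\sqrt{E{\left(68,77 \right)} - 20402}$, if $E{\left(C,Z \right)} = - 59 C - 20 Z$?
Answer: $i \sqrt{25954} \approx 161.1 i$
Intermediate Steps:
$\sqrt{E{\left(68,77 \right)} - 20402} = \sqrt{\left(\left(-59\right) 68 - 1540\right) - 20402} = \sqrt{\left(-4012 - 1540\right) - 20402} = \sqrt{-5552 - 20402} = \sqrt{-25954} = i \sqrt{25954}$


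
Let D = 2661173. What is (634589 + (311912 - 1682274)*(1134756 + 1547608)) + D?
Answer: -3675806400006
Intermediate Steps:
(634589 + (311912 - 1682274)*(1134756 + 1547608)) + D = (634589 + (311912 - 1682274)*(1134756 + 1547608)) + 2661173 = (634589 - 1370362*2682364) + 2661173 = (634589 - 3675809695768) + 2661173 = -3675809061179 + 2661173 = -3675806400006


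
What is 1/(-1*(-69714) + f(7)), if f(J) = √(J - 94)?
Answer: 23238/1620013961 - I*√87/4860041883 ≈ 1.4344e-5 - 1.9192e-9*I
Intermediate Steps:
f(J) = √(-94 + J)
1/(-1*(-69714) + f(7)) = 1/(-1*(-69714) + √(-94 + 7)) = 1/(69714 + √(-87)) = 1/(69714 + I*√87)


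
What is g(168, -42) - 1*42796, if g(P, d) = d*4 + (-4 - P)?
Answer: -43136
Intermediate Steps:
g(P, d) = -4 - P + 4*d (g(P, d) = 4*d + (-4 - P) = -4 - P + 4*d)
g(168, -42) - 1*42796 = (-4 - 1*168 + 4*(-42)) - 1*42796 = (-4 - 168 - 168) - 42796 = -340 - 42796 = -43136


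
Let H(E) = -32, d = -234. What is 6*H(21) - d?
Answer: 42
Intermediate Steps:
6*H(21) - d = 6*(-32) - 1*(-234) = -192 + 234 = 42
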